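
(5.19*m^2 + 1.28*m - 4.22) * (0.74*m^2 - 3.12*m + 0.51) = 3.8406*m^4 - 15.2456*m^3 - 4.4695*m^2 + 13.8192*m - 2.1522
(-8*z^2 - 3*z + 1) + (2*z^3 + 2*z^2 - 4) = 2*z^3 - 6*z^2 - 3*z - 3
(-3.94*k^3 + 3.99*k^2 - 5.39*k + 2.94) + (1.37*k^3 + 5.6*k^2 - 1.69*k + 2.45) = -2.57*k^3 + 9.59*k^2 - 7.08*k + 5.39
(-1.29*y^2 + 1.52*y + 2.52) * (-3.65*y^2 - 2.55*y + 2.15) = 4.7085*y^4 - 2.2585*y^3 - 15.8475*y^2 - 3.158*y + 5.418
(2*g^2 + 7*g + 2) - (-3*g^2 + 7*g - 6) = 5*g^2 + 8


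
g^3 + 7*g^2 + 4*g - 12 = (g - 1)*(g + 2)*(g + 6)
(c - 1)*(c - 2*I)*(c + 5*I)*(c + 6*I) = c^4 - c^3 + 9*I*c^3 - 8*c^2 - 9*I*c^2 + 8*c + 60*I*c - 60*I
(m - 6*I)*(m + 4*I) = m^2 - 2*I*m + 24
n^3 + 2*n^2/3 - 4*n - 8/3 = (n - 2)*(n + 2/3)*(n + 2)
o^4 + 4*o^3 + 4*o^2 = o^2*(o + 2)^2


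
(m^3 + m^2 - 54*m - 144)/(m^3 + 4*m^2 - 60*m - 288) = (m + 3)/(m + 6)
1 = 1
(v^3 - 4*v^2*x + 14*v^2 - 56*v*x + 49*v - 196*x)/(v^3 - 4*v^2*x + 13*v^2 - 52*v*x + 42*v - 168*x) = (v + 7)/(v + 6)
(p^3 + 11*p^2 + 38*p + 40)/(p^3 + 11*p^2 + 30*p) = (p^2 + 6*p + 8)/(p*(p + 6))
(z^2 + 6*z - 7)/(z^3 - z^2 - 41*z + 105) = (z - 1)/(z^2 - 8*z + 15)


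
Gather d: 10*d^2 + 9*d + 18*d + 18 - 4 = 10*d^2 + 27*d + 14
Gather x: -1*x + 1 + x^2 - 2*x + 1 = x^2 - 3*x + 2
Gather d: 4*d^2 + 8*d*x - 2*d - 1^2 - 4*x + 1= 4*d^2 + d*(8*x - 2) - 4*x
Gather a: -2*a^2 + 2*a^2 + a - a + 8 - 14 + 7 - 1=0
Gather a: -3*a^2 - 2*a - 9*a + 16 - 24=-3*a^2 - 11*a - 8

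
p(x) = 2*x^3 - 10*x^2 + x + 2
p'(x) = 6*x^2 - 20*x + 1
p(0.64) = -0.93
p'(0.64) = -9.34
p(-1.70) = -38.43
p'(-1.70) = 52.34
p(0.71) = -1.62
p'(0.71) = -10.18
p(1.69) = -15.22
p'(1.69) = -15.66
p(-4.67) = -424.45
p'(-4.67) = 225.25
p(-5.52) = -644.62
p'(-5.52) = 294.22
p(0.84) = -3.03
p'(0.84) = -11.57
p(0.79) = -2.46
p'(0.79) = -11.06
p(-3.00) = -145.00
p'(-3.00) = 115.00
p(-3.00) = -145.00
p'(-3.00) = 115.00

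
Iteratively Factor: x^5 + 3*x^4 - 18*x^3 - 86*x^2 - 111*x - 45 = (x + 1)*(x^4 + 2*x^3 - 20*x^2 - 66*x - 45) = (x - 5)*(x + 1)*(x^3 + 7*x^2 + 15*x + 9) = (x - 5)*(x + 1)*(x + 3)*(x^2 + 4*x + 3) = (x - 5)*(x + 1)^2*(x + 3)*(x + 3)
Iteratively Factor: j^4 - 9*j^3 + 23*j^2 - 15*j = (j - 3)*(j^3 - 6*j^2 + 5*j) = (j - 5)*(j - 3)*(j^2 - j) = (j - 5)*(j - 3)*(j - 1)*(j)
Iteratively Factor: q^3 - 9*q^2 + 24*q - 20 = (q - 2)*(q^2 - 7*q + 10) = (q - 2)^2*(q - 5)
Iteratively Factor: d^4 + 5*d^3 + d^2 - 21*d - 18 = (d + 3)*(d^3 + 2*d^2 - 5*d - 6) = (d - 2)*(d + 3)*(d^2 + 4*d + 3) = (d - 2)*(d + 1)*(d + 3)*(d + 3)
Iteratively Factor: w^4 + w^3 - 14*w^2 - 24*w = (w + 3)*(w^3 - 2*w^2 - 8*w) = (w - 4)*(w + 3)*(w^2 + 2*w) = w*(w - 4)*(w + 3)*(w + 2)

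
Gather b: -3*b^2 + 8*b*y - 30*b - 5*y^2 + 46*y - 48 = -3*b^2 + b*(8*y - 30) - 5*y^2 + 46*y - 48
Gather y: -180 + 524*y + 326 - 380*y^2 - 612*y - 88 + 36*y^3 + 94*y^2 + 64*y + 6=36*y^3 - 286*y^2 - 24*y + 64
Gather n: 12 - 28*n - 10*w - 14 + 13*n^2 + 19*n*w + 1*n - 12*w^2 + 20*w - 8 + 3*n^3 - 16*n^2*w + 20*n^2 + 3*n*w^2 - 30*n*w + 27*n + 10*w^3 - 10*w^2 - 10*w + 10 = 3*n^3 + n^2*(33 - 16*w) + n*(3*w^2 - 11*w) + 10*w^3 - 22*w^2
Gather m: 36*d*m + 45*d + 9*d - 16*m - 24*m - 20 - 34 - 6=54*d + m*(36*d - 40) - 60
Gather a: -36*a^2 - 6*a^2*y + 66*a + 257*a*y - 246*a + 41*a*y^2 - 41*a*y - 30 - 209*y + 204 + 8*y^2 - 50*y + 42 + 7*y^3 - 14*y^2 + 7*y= a^2*(-6*y - 36) + a*(41*y^2 + 216*y - 180) + 7*y^3 - 6*y^2 - 252*y + 216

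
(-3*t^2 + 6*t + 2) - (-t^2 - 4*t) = -2*t^2 + 10*t + 2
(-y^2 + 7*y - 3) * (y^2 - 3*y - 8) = -y^4 + 10*y^3 - 16*y^2 - 47*y + 24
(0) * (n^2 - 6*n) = 0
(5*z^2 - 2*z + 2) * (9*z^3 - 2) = 45*z^5 - 18*z^4 + 18*z^3 - 10*z^2 + 4*z - 4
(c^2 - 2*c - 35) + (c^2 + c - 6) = 2*c^2 - c - 41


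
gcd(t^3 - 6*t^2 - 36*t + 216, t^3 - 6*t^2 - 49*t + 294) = t - 6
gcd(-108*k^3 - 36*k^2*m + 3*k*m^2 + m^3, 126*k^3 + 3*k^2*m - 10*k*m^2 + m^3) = 18*k^2 + 3*k*m - m^2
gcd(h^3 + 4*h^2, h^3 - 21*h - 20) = h + 4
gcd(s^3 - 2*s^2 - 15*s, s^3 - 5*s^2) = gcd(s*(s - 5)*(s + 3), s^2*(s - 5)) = s^2 - 5*s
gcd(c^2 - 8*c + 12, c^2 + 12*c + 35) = 1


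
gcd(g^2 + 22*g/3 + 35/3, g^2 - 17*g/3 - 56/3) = g + 7/3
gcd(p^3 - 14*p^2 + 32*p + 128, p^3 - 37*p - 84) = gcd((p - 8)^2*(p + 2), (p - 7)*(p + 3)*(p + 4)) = 1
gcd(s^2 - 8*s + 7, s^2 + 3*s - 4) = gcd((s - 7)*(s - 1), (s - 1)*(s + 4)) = s - 1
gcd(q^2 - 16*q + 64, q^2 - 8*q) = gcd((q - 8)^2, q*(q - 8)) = q - 8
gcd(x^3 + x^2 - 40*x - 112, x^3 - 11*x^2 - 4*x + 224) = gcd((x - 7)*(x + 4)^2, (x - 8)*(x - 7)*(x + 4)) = x^2 - 3*x - 28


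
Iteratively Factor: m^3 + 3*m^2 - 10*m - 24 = (m - 3)*(m^2 + 6*m + 8) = (m - 3)*(m + 2)*(m + 4)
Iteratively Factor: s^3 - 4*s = (s + 2)*(s^2 - 2*s) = (s - 2)*(s + 2)*(s)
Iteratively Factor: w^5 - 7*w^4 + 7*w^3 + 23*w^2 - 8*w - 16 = (w - 4)*(w^4 - 3*w^3 - 5*w^2 + 3*w + 4) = (w - 4)*(w + 1)*(w^3 - 4*w^2 - w + 4) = (w - 4)*(w - 1)*(w + 1)*(w^2 - 3*w - 4) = (w - 4)^2*(w - 1)*(w + 1)*(w + 1)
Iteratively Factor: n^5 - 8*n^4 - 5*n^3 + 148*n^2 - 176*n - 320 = (n + 4)*(n^4 - 12*n^3 + 43*n^2 - 24*n - 80) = (n - 4)*(n + 4)*(n^3 - 8*n^2 + 11*n + 20) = (n - 4)^2*(n + 4)*(n^2 - 4*n - 5) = (n - 4)^2*(n + 1)*(n + 4)*(n - 5)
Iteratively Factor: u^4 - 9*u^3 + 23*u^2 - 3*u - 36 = (u + 1)*(u^3 - 10*u^2 + 33*u - 36) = (u - 3)*(u + 1)*(u^2 - 7*u + 12) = (u - 4)*(u - 3)*(u + 1)*(u - 3)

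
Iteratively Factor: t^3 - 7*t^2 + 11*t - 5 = (t - 5)*(t^2 - 2*t + 1) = (t - 5)*(t - 1)*(t - 1)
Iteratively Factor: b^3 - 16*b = (b)*(b^2 - 16) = b*(b + 4)*(b - 4)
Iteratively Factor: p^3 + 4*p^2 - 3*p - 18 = (p + 3)*(p^2 + p - 6) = (p + 3)^2*(p - 2)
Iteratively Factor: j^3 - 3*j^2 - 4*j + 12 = (j + 2)*(j^2 - 5*j + 6) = (j - 2)*(j + 2)*(j - 3)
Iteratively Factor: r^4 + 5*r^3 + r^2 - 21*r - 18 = (r + 1)*(r^3 + 4*r^2 - 3*r - 18) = (r + 1)*(r + 3)*(r^2 + r - 6) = (r + 1)*(r + 3)^2*(r - 2)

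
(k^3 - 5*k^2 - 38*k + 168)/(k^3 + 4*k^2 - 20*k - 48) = (k - 7)/(k + 2)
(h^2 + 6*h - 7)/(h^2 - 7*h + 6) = (h + 7)/(h - 6)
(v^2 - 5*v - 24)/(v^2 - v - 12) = (v - 8)/(v - 4)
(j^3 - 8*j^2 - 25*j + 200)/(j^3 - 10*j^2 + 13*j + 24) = (j^2 - 25)/(j^2 - 2*j - 3)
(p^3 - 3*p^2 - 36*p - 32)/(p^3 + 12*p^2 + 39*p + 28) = (p - 8)/(p + 7)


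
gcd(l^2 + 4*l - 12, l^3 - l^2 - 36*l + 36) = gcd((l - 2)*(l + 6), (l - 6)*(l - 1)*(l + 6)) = l + 6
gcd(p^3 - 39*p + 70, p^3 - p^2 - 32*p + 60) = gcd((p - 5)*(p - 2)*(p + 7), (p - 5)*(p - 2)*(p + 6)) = p^2 - 7*p + 10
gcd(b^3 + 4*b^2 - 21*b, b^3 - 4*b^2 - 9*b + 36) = b - 3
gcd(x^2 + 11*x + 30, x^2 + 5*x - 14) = 1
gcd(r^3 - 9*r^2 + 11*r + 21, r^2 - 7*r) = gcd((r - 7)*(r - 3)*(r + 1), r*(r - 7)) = r - 7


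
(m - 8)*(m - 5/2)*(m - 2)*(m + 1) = m^4 - 23*m^3/2 + 57*m^2/2 + m - 40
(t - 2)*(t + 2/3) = t^2 - 4*t/3 - 4/3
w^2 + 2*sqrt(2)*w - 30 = (w - 3*sqrt(2))*(w + 5*sqrt(2))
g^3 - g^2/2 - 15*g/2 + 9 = (g - 2)*(g - 3/2)*(g + 3)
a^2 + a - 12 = (a - 3)*(a + 4)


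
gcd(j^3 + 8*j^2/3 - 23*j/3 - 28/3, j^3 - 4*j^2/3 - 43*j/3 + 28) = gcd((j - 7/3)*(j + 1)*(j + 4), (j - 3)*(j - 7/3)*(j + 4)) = j^2 + 5*j/3 - 28/3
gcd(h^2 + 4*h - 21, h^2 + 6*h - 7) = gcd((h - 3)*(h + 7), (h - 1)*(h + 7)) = h + 7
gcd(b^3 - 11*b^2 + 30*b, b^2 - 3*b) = b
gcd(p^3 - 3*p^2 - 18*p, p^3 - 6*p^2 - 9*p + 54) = p^2 - 3*p - 18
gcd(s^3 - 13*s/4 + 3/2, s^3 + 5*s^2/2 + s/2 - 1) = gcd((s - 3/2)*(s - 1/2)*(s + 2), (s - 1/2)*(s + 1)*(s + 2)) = s^2 + 3*s/2 - 1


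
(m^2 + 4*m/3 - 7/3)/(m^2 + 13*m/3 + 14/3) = (m - 1)/(m + 2)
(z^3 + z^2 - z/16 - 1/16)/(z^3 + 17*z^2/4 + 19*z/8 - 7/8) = (4*z + 1)/(2*(2*z + 7))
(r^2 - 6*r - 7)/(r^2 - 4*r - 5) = (r - 7)/(r - 5)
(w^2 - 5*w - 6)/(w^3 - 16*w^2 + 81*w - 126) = (w + 1)/(w^2 - 10*w + 21)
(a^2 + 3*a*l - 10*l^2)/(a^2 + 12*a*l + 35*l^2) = (a - 2*l)/(a + 7*l)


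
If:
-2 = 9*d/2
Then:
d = -4/9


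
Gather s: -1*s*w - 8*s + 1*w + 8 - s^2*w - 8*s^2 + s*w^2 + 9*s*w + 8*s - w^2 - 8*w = s^2*(-w - 8) + s*(w^2 + 8*w) - w^2 - 7*w + 8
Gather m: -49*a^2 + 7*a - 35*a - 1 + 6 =-49*a^2 - 28*a + 5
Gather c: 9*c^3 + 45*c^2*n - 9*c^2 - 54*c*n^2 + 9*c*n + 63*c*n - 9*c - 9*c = 9*c^3 + c^2*(45*n - 9) + c*(-54*n^2 + 72*n - 18)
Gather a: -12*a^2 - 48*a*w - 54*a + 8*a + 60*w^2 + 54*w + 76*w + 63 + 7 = -12*a^2 + a*(-48*w - 46) + 60*w^2 + 130*w + 70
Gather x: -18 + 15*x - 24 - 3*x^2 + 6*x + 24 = -3*x^2 + 21*x - 18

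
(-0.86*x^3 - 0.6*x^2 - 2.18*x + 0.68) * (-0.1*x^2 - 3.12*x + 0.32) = 0.086*x^5 + 2.7432*x^4 + 1.8148*x^3 + 6.5416*x^2 - 2.8192*x + 0.2176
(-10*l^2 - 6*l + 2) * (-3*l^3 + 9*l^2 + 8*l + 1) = 30*l^5 - 72*l^4 - 140*l^3 - 40*l^2 + 10*l + 2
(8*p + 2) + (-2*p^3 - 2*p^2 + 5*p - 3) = -2*p^3 - 2*p^2 + 13*p - 1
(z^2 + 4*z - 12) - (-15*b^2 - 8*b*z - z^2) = 15*b^2 + 8*b*z + 2*z^2 + 4*z - 12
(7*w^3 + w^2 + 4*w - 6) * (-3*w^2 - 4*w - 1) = -21*w^5 - 31*w^4 - 23*w^3 + w^2 + 20*w + 6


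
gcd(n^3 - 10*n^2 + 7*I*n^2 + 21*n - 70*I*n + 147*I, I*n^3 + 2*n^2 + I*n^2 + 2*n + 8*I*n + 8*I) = 1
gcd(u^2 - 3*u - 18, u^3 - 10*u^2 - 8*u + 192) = u - 6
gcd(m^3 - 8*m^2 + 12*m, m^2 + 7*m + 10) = 1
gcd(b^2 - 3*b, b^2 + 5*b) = b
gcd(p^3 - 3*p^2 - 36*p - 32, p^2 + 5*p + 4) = p^2 + 5*p + 4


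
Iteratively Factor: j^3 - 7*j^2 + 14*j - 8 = (j - 4)*(j^2 - 3*j + 2) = (j - 4)*(j - 2)*(j - 1)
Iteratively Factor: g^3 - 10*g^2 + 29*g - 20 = (g - 4)*(g^2 - 6*g + 5) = (g - 5)*(g - 4)*(g - 1)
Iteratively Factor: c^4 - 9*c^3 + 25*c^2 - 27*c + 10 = (c - 1)*(c^3 - 8*c^2 + 17*c - 10) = (c - 1)^2*(c^2 - 7*c + 10) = (c - 5)*(c - 1)^2*(c - 2)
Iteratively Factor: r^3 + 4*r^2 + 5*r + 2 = (r + 1)*(r^2 + 3*r + 2) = (r + 1)^2*(r + 2)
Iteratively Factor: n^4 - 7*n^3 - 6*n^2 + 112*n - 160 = (n - 2)*(n^3 - 5*n^2 - 16*n + 80) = (n - 5)*(n - 2)*(n^2 - 16) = (n - 5)*(n - 2)*(n + 4)*(n - 4)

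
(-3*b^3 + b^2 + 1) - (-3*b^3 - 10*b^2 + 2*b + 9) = 11*b^2 - 2*b - 8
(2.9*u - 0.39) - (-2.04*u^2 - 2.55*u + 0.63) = 2.04*u^2 + 5.45*u - 1.02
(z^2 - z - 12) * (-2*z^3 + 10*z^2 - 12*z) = -2*z^5 + 12*z^4 + 2*z^3 - 108*z^2 + 144*z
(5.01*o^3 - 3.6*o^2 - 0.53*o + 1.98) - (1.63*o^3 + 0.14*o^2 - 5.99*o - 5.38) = 3.38*o^3 - 3.74*o^2 + 5.46*o + 7.36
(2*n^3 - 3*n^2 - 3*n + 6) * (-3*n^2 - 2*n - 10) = -6*n^5 + 5*n^4 - 5*n^3 + 18*n^2 + 18*n - 60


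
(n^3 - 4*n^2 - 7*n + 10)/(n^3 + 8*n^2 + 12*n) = (n^2 - 6*n + 5)/(n*(n + 6))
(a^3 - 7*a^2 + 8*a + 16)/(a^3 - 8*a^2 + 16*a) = (a + 1)/a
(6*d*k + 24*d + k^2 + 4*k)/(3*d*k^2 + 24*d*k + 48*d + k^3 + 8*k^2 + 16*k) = (6*d + k)/(3*d*k + 12*d + k^2 + 4*k)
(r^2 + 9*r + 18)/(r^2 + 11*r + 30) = (r + 3)/(r + 5)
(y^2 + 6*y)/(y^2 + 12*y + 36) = y/(y + 6)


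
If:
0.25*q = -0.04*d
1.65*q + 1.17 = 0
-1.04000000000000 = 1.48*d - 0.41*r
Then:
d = 4.43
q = -0.71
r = 18.53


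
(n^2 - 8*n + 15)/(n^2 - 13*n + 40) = (n - 3)/(n - 8)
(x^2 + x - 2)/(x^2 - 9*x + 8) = (x + 2)/(x - 8)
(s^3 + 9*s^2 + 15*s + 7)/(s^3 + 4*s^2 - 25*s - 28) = (s + 1)/(s - 4)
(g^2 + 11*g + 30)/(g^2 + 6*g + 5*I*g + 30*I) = (g + 5)/(g + 5*I)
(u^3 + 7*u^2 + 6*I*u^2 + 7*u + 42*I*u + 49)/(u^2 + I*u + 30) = (u^3 + u^2*(7 + 6*I) + u*(7 + 42*I) + 49)/(u^2 + I*u + 30)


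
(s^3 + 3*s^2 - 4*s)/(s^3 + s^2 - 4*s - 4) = s*(s^2 + 3*s - 4)/(s^3 + s^2 - 4*s - 4)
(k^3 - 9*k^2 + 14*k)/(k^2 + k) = (k^2 - 9*k + 14)/(k + 1)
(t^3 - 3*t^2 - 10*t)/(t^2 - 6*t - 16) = t*(t - 5)/(t - 8)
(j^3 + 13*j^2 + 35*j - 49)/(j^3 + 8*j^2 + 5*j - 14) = (j + 7)/(j + 2)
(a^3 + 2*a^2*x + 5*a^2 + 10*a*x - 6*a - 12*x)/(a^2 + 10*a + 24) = (a^2 + 2*a*x - a - 2*x)/(a + 4)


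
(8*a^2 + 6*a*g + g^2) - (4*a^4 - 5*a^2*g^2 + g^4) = -4*a^4 + 5*a^2*g^2 + 8*a^2 + 6*a*g - g^4 + g^2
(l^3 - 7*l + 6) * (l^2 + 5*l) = l^5 + 5*l^4 - 7*l^3 - 29*l^2 + 30*l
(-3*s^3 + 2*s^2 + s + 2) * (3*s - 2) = -9*s^4 + 12*s^3 - s^2 + 4*s - 4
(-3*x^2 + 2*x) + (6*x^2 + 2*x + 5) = 3*x^2 + 4*x + 5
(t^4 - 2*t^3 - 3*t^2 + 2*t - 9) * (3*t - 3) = 3*t^5 - 9*t^4 - 3*t^3 + 15*t^2 - 33*t + 27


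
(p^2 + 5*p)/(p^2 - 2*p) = (p + 5)/(p - 2)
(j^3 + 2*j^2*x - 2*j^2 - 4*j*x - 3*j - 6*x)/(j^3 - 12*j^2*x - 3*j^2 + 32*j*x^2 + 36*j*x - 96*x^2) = (j^2 + 2*j*x + j + 2*x)/(j^2 - 12*j*x + 32*x^2)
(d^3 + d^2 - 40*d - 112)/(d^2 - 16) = (d^2 - 3*d - 28)/(d - 4)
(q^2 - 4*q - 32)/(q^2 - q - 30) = (-q^2 + 4*q + 32)/(-q^2 + q + 30)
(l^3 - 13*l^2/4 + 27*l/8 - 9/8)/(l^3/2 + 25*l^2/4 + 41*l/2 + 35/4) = (8*l^3 - 26*l^2 + 27*l - 9)/(2*(2*l^3 + 25*l^2 + 82*l + 35))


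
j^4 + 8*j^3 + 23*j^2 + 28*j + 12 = (j + 1)*(j + 2)^2*(j + 3)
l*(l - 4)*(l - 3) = l^3 - 7*l^2 + 12*l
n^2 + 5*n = n*(n + 5)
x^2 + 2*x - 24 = (x - 4)*(x + 6)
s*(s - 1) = s^2 - s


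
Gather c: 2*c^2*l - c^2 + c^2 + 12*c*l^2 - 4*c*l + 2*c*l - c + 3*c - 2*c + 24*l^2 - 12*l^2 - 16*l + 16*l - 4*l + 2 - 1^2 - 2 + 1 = 2*c^2*l + c*(12*l^2 - 2*l) + 12*l^2 - 4*l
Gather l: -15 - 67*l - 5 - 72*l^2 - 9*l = -72*l^2 - 76*l - 20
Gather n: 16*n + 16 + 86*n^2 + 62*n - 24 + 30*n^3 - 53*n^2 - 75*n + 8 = 30*n^3 + 33*n^2 + 3*n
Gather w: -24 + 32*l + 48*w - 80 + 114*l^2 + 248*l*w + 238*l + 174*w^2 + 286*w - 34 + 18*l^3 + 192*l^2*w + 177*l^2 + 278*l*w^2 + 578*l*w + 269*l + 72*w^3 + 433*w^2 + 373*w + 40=18*l^3 + 291*l^2 + 539*l + 72*w^3 + w^2*(278*l + 607) + w*(192*l^2 + 826*l + 707) - 98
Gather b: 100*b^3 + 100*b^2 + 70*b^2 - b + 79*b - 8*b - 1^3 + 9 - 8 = 100*b^3 + 170*b^2 + 70*b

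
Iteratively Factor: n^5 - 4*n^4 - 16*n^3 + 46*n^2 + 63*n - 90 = (n - 3)*(n^4 - n^3 - 19*n^2 - 11*n + 30) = (n - 3)*(n + 3)*(n^3 - 4*n^2 - 7*n + 10) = (n - 5)*(n - 3)*(n + 3)*(n^2 + n - 2) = (n - 5)*(n - 3)*(n - 1)*(n + 3)*(n + 2)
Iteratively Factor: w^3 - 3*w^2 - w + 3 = (w - 1)*(w^2 - 2*w - 3) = (w - 3)*(w - 1)*(w + 1)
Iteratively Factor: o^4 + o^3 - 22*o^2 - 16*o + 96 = (o - 4)*(o^3 + 5*o^2 - 2*o - 24) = (o - 4)*(o + 3)*(o^2 + 2*o - 8) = (o - 4)*(o + 3)*(o + 4)*(o - 2)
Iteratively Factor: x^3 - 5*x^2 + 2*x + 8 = (x - 4)*(x^2 - x - 2) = (x - 4)*(x + 1)*(x - 2)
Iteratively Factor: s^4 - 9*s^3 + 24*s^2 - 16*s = (s - 1)*(s^3 - 8*s^2 + 16*s) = (s - 4)*(s - 1)*(s^2 - 4*s) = (s - 4)^2*(s - 1)*(s)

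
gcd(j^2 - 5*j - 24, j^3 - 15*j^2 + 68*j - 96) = j - 8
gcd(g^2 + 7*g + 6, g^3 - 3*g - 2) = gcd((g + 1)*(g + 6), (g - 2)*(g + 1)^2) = g + 1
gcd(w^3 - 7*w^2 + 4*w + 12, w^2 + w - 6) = w - 2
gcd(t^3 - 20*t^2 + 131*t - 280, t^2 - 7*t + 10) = t - 5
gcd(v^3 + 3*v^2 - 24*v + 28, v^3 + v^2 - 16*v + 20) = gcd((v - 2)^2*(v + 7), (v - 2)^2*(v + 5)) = v^2 - 4*v + 4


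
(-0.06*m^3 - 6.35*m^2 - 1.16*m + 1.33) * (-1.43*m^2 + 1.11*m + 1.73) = 0.0858*m^5 + 9.0139*m^4 - 5.4935*m^3 - 14.175*m^2 - 0.5305*m + 2.3009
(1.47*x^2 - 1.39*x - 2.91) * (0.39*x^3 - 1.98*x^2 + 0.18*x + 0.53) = 0.5733*x^5 - 3.4527*x^4 + 1.8819*x^3 + 6.2907*x^2 - 1.2605*x - 1.5423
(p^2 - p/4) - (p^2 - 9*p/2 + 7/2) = 17*p/4 - 7/2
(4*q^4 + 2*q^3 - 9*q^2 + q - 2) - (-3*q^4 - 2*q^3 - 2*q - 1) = 7*q^4 + 4*q^3 - 9*q^2 + 3*q - 1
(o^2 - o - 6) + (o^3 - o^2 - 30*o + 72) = o^3 - 31*o + 66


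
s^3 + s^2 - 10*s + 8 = (s - 2)*(s - 1)*(s + 4)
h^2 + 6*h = h*(h + 6)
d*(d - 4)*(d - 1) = d^3 - 5*d^2 + 4*d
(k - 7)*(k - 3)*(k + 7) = k^3 - 3*k^2 - 49*k + 147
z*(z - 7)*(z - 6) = z^3 - 13*z^2 + 42*z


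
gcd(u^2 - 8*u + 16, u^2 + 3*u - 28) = u - 4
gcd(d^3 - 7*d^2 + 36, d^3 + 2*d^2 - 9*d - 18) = d^2 - d - 6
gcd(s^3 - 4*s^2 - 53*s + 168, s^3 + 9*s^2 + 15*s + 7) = s + 7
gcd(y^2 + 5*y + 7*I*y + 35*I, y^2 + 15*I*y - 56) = y + 7*I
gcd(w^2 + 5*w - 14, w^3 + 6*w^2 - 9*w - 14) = w^2 + 5*w - 14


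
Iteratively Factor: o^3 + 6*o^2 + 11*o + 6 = (o + 2)*(o^2 + 4*o + 3) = (o + 1)*(o + 2)*(o + 3)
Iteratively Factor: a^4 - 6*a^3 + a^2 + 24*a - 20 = (a + 2)*(a^3 - 8*a^2 + 17*a - 10) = (a - 1)*(a + 2)*(a^2 - 7*a + 10) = (a - 5)*(a - 1)*(a + 2)*(a - 2)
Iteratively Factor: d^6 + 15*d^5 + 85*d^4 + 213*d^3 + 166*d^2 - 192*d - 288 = (d + 2)*(d^5 + 13*d^4 + 59*d^3 + 95*d^2 - 24*d - 144) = (d + 2)*(d + 4)*(d^4 + 9*d^3 + 23*d^2 + 3*d - 36) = (d - 1)*(d + 2)*(d + 4)*(d^3 + 10*d^2 + 33*d + 36) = (d - 1)*(d + 2)*(d + 4)^2*(d^2 + 6*d + 9) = (d - 1)*(d + 2)*(d + 3)*(d + 4)^2*(d + 3)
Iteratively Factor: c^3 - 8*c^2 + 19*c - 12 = (c - 3)*(c^2 - 5*c + 4) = (c - 4)*(c - 3)*(c - 1)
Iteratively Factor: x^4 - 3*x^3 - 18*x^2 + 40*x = (x - 2)*(x^3 - x^2 - 20*x) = (x - 5)*(x - 2)*(x^2 + 4*x) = (x - 5)*(x - 2)*(x + 4)*(x)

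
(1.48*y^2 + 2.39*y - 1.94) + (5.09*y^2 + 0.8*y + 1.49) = 6.57*y^2 + 3.19*y - 0.45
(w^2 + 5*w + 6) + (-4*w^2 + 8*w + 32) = -3*w^2 + 13*w + 38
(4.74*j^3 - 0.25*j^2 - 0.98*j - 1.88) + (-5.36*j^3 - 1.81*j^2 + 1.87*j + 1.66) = -0.62*j^3 - 2.06*j^2 + 0.89*j - 0.22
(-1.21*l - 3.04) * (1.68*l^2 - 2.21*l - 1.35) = -2.0328*l^3 - 2.4331*l^2 + 8.3519*l + 4.104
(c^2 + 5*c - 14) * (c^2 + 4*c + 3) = c^4 + 9*c^3 + 9*c^2 - 41*c - 42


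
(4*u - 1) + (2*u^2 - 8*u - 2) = 2*u^2 - 4*u - 3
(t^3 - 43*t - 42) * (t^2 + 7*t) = t^5 + 7*t^4 - 43*t^3 - 343*t^2 - 294*t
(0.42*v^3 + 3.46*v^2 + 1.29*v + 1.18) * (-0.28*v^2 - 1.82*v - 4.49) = -0.1176*v^5 - 1.7332*v^4 - 8.5442*v^3 - 18.2136*v^2 - 7.9397*v - 5.2982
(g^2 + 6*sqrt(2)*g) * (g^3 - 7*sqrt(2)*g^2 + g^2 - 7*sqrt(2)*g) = g^5 - sqrt(2)*g^4 + g^4 - 84*g^3 - sqrt(2)*g^3 - 84*g^2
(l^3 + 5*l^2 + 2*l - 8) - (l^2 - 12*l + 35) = l^3 + 4*l^2 + 14*l - 43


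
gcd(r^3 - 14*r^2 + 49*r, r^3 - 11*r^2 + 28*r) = r^2 - 7*r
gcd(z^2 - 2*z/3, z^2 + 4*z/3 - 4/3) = z - 2/3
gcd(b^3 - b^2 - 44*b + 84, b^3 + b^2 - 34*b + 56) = b^2 + 5*b - 14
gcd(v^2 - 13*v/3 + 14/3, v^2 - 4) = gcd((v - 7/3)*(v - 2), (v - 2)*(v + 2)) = v - 2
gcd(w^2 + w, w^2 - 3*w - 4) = w + 1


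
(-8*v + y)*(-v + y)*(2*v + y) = 16*v^3 - 10*v^2*y - 7*v*y^2 + y^3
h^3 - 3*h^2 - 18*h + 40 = (h - 5)*(h - 2)*(h + 4)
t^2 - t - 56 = (t - 8)*(t + 7)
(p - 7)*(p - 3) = p^2 - 10*p + 21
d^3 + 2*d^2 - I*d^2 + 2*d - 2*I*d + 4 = (d + 2)*(d - 2*I)*(d + I)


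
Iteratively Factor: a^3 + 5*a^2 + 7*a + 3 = (a + 1)*(a^2 + 4*a + 3) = (a + 1)*(a + 3)*(a + 1)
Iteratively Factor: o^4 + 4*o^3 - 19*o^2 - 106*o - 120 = (o + 2)*(o^3 + 2*o^2 - 23*o - 60) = (o + 2)*(o + 4)*(o^2 - 2*o - 15) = (o + 2)*(o + 3)*(o + 4)*(o - 5)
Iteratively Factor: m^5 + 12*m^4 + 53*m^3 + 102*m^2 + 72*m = (m + 2)*(m^4 + 10*m^3 + 33*m^2 + 36*m) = (m + 2)*(m + 4)*(m^3 + 6*m^2 + 9*m) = (m + 2)*(m + 3)*(m + 4)*(m^2 + 3*m) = (m + 2)*(m + 3)^2*(m + 4)*(m)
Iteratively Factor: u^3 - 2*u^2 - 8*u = (u + 2)*(u^2 - 4*u) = u*(u + 2)*(u - 4)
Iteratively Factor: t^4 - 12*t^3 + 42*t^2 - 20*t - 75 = (t - 5)*(t^3 - 7*t^2 + 7*t + 15) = (t - 5)^2*(t^2 - 2*t - 3) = (t - 5)^2*(t + 1)*(t - 3)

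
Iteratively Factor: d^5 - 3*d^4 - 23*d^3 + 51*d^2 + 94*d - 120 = (d + 2)*(d^4 - 5*d^3 - 13*d^2 + 77*d - 60) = (d - 1)*(d + 2)*(d^3 - 4*d^2 - 17*d + 60) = (d - 1)*(d + 2)*(d + 4)*(d^2 - 8*d + 15) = (d - 5)*(d - 1)*(d + 2)*(d + 4)*(d - 3)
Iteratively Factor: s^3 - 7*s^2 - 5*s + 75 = (s + 3)*(s^2 - 10*s + 25) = (s - 5)*(s + 3)*(s - 5)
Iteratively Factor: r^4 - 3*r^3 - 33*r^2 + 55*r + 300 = (r + 4)*(r^3 - 7*r^2 - 5*r + 75) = (r - 5)*(r + 4)*(r^2 - 2*r - 15) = (r - 5)^2*(r + 4)*(r + 3)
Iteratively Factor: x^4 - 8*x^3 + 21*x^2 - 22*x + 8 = (x - 2)*(x^3 - 6*x^2 + 9*x - 4) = (x - 4)*(x - 2)*(x^2 - 2*x + 1) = (x - 4)*(x - 2)*(x - 1)*(x - 1)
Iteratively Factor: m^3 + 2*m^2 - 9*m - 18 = (m + 2)*(m^2 - 9) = (m + 2)*(m + 3)*(m - 3)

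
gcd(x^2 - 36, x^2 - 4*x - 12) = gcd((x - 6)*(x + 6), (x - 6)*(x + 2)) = x - 6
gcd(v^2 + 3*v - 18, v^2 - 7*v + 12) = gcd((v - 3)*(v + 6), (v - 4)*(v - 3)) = v - 3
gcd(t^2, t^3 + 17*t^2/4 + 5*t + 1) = 1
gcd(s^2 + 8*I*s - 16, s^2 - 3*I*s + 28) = s + 4*I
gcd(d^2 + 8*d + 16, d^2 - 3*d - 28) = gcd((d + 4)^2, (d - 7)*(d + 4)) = d + 4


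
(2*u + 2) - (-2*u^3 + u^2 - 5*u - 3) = 2*u^3 - u^2 + 7*u + 5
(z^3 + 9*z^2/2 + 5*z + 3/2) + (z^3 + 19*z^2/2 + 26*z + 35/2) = 2*z^3 + 14*z^2 + 31*z + 19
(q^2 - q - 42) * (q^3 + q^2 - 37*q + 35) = q^5 - 80*q^3 + 30*q^2 + 1519*q - 1470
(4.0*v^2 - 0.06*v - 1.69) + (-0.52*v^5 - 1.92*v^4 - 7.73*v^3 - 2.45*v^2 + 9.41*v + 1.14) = -0.52*v^5 - 1.92*v^4 - 7.73*v^3 + 1.55*v^2 + 9.35*v - 0.55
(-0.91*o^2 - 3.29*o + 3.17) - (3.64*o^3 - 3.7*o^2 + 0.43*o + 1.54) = -3.64*o^3 + 2.79*o^2 - 3.72*o + 1.63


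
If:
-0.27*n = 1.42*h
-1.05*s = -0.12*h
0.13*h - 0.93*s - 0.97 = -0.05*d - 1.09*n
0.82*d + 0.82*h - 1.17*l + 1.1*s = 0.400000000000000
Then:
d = 999.053703703704*s + 19.4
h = 8.75*s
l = 707.26413421969*s + 13.2547008547009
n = -46.0185185185185*s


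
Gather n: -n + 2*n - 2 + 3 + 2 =n + 3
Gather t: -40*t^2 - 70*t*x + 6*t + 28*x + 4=-40*t^2 + t*(6 - 70*x) + 28*x + 4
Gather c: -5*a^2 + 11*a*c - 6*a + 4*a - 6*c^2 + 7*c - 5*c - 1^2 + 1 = -5*a^2 - 2*a - 6*c^2 + c*(11*a + 2)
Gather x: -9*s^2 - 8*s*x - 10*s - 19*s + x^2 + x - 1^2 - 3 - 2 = -9*s^2 - 29*s + x^2 + x*(1 - 8*s) - 6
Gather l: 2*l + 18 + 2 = 2*l + 20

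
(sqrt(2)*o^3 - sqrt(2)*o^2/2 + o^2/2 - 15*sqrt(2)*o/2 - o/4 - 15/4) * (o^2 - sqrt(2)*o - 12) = sqrt(2)*o^5 - 3*o^4/2 - sqrt(2)*o^4/2 - 20*sqrt(2)*o^3 + 3*o^3/4 + 21*o^2/4 + 25*sqrt(2)*o^2/4 + 3*o + 375*sqrt(2)*o/4 + 45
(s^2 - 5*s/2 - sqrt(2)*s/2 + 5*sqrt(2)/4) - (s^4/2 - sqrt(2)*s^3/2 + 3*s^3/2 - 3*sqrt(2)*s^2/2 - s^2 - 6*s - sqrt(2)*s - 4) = -s^4/2 - 3*s^3/2 + sqrt(2)*s^3/2 + 2*s^2 + 3*sqrt(2)*s^2/2 + sqrt(2)*s/2 + 7*s/2 + 5*sqrt(2)/4 + 4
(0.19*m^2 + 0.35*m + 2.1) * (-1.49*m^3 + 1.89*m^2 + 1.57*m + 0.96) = -0.2831*m^5 - 0.1624*m^4 - 2.1692*m^3 + 4.7009*m^2 + 3.633*m + 2.016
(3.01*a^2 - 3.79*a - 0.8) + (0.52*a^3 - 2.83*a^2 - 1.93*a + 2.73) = 0.52*a^3 + 0.18*a^2 - 5.72*a + 1.93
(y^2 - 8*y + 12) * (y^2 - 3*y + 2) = y^4 - 11*y^3 + 38*y^2 - 52*y + 24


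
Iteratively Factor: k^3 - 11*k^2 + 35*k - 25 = (k - 5)*(k^2 - 6*k + 5) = (k - 5)^2*(k - 1)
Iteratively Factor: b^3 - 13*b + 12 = (b + 4)*(b^2 - 4*b + 3) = (b - 3)*(b + 4)*(b - 1)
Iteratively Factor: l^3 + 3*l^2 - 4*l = (l)*(l^2 + 3*l - 4) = l*(l - 1)*(l + 4)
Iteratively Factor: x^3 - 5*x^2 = (x)*(x^2 - 5*x) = x*(x - 5)*(x)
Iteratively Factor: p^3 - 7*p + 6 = (p - 2)*(p^2 + 2*p - 3) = (p - 2)*(p - 1)*(p + 3)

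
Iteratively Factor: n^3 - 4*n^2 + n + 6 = (n + 1)*(n^2 - 5*n + 6) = (n - 2)*(n + 1)*(n - 3)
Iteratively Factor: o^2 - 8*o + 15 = (o - 5)*(o - 3)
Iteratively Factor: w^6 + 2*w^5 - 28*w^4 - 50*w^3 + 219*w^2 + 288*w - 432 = (w - 1)*(w^5 + 3*w^4 - 25*w^3 - 75*w^2 + 144*w + 432) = (w - 4)*(w - 1)*(w^4 + 7*w^3 + 3*w^2 - 63*w - 108) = (w - 4)*(w - 1)*(w + 4)*(w^3 + 3*w^2 - 9*w - 27) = (w - 4)*(w - 1)*(w + 3)*(w + 4)*(w^2 - 9) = (w - 4)*(w - 1)*(w + 3)^2*(w + 4)*(w - 3)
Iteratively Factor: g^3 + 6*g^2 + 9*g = (g + 3)*(g^2 + 3*g) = g*(g + 3)*(g + 3)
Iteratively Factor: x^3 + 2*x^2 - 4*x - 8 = (x + 2)*(x^2 - 4) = (x - 2)*(x + 2)*(x + 2)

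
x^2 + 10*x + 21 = (x + 3)*(x + 7)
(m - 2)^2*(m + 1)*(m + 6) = m^4 + 3*m^3 - 18*m^2 + 4*m + 24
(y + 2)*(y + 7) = y^2 + 9*y + 14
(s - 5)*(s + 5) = s^2 - 25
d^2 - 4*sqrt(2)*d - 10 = (d - 5*sqrt(2))*(d + sqrt(2))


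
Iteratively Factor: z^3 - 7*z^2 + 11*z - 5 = (z - 5)*(z^2 - 2*z + 1) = (z - 5)*(z - 1)*(z - 1)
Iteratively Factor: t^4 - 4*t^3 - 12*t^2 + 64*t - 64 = (t - 4)*(t^3 - 12*t + 16) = (t - 4)*(t - 2)*(t^2 + 2*t - 8) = (t - 4)*(t - 2)^2*(t + 4)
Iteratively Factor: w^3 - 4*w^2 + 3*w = (w - 1)*(w^2 - 3*w) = (w - 3)*(w - 1)*(w)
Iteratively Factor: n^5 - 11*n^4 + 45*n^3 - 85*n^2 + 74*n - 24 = (n - 1)*(n^4 - 10*n^3 + 35*n^2 - 50*n + 24) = (n - 4)*(n - 1)*(n^3 - 6*n^2 + 11*n - 6) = (n - 4)*(n - 3)*(n - 1)*(n^2 - 3*n + 2) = (n - 4)*(n - 3)*(n - 1)^2*(n - 2)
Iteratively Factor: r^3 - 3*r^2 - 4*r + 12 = (r + 2)*(r^2 - 5*r + 6) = (r - 2)*(r + 2)*(r - 3)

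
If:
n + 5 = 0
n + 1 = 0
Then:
No Solution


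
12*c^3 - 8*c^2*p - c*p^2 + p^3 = (-2*c + p)^2*(3*c + p)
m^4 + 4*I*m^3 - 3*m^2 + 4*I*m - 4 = (m - I)*(m + I)*(m + 2*I)^2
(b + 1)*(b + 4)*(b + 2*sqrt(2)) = b^3 + 2*sqrt(2)*b^2 + 5*b^2 + 4*b + 10*sqrt(2)*b + 8*sqrt(2)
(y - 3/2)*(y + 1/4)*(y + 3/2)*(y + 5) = y^4 + 21*y^3/4 - y^2 - 189*y/16 - 45/16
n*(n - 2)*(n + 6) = n^3 + 4*n^2 - 12*n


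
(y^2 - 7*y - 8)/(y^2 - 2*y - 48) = (y + 1)/(y + 6)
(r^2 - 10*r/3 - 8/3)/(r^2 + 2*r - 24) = (r + 2/3)/(r + 6)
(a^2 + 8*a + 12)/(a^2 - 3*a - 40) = (a^2 + 8*a + 12)/(a^2 - 3*a - 40)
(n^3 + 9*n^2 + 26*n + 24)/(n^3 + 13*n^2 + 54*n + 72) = (n + 2)/(n + 6)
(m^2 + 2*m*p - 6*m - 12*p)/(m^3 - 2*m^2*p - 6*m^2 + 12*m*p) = (-m - 2*p)/(m*(-m + 2*p))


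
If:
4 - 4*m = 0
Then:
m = 1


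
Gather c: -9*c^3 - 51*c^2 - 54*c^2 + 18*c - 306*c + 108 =-9*c^3 - 105*c^2 - 288*c + 108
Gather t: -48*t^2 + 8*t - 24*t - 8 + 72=-48*t^2 - 16*t + 64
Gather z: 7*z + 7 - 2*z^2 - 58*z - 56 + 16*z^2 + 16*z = 14*z^2 - 35*z - 49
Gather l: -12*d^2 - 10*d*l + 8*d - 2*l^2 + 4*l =-12*d^2 + 8*d - 2*l^2 + l*(4 - 10*d)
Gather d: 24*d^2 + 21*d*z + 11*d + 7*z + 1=24*d^2 + d*(21*z + 11) + 7*z + 1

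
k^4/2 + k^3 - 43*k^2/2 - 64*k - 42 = (k/2 + 1/2)*(k - 7)*(k + 2)*(k + 6)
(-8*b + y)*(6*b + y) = -48*b^2 - 2*b*y + y^2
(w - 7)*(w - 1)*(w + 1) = w^3 - 7*w^2 - w + 7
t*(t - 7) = t^2 - 7*t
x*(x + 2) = x^2 + 2*x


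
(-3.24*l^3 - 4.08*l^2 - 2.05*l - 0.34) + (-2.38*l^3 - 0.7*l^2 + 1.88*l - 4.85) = -5.62*l^3 - 4.78*l^2 - 0.17*l - 5.19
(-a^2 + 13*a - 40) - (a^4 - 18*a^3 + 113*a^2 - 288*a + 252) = -a^4 + 18*a^3 - 114*a^2 + 301*a - 292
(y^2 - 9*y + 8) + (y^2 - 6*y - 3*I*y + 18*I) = 2*y^2 - 15*y - 3*I*y + 8 + 18*I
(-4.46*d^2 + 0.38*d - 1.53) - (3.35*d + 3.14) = -4.46*d^2 - 2.97*d - 4.67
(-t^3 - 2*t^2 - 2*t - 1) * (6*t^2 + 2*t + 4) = -6*t^5 - 14*t^4 - 20*t^3 - 18*t^2 - 10*t - 4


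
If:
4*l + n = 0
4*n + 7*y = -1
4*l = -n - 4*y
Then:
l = 1/16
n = -1/4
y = 0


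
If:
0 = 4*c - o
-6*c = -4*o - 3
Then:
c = -3/10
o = -6/5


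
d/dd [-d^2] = -2*d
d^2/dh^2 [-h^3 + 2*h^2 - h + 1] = 4 - 6*h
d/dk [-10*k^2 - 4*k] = -20*k - 4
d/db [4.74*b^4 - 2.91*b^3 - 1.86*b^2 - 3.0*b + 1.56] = 18.96*b^3 - 8.73*b^2 - 3.72*b - 3.0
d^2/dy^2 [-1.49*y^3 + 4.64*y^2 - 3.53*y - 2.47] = 9.28 - 8.94*y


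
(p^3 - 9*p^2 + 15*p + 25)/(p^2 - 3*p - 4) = (p^2 - 10*p + 25)/(p - 4)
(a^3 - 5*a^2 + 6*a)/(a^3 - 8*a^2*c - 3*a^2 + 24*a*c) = (a - 2)/(a - 8*c)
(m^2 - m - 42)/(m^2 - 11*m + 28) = (m + 6)/(m - 4)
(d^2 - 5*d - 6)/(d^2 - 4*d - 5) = (d - 6)/(d - 5)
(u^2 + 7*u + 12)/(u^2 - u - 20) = (u + 3)/(u - 5)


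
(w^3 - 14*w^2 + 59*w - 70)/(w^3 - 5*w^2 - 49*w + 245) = (w - 2)/(w + 7)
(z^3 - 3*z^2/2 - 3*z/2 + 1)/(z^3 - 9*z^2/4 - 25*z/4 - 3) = 2*(2*z^2 - 5*z + 2)/(4*z^2 - 13*z - 12)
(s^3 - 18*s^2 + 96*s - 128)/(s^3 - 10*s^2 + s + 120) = (s^2 - 10*s + 16)/(s^2 - 2*s - 15)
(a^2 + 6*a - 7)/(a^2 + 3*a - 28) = (a - 1)/(a - 4)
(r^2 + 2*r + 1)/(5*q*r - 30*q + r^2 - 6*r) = (r^2 + 2*r + 1)/(5*q*r - 30*q + r^2 - 6*r)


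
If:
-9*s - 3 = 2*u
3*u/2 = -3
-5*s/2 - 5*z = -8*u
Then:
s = 1/9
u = -2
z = -293/90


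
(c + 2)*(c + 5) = c^2 + 7*c + 10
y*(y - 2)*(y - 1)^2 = y^4 - 4*y^3 + 5*y^2 - 2*y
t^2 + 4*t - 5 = (t - 1)*(t + 5)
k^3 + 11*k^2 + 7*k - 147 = (k - 3)*(k + 7)^2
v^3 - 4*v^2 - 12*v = v*(v - 6)*(v + 2)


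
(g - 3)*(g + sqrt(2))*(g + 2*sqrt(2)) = g^3 - 3*g^2 + 3*sqrt(2)*g^2 - 9*sqrt(2)*g + 4*g - 12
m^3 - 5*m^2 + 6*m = m*(m - 3)*(m - 2)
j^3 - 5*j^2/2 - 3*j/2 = j*(j - 3)*(j + 1/2)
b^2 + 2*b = b*(b + 2)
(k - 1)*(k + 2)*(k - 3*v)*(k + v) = k^4 - 2*k^3*v + k^3 - 3*k^2*v^2 - 2*k^2*v - 2*k^2 - 3*k*v^2 + 4*k*v + 6*v^2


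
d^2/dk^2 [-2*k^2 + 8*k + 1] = -4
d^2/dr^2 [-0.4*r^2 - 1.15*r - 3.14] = -0.800000000000000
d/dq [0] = 0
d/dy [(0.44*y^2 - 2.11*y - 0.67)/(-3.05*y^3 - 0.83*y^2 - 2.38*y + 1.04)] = (1.342*y^4 - 12.871*y^3 - 8.929*y^2 - 0.197000000000001*y - 3.789)/(9.3025*y^6 + 5.063*y^5 + 15.2069*y^4 - 2.3932*y^3 + 3.938*y^2 - 4.9504*y + 1.0816)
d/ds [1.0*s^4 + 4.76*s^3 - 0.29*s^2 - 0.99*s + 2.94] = 4.0*s^3 + 14.28*s^2 - 0.58*s - 0.99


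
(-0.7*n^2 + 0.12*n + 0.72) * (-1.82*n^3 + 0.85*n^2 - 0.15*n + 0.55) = 1.274*n^5 - 0.8134*n^4 - 1.1034*n^3 + 0.209*n^2 - 0.042*n + 0.396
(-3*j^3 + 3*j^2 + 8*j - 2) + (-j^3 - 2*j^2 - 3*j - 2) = -4*j^3 + j^2 + 5*j - 4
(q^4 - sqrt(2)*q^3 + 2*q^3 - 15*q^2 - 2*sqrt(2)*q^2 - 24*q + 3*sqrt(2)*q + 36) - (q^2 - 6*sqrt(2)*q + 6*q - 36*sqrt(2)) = q^4 - sqrt(2)*q^3 + 2*q^3 - 16*q^2 - 2*sqrt(2)*q^2 - 30*q + 9*sqrt(2)*q + 36 + 36*sqrt(2)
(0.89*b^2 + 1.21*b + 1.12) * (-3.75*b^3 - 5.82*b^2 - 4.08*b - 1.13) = -3.3375*b^5 - 9.7173*b^4 - 14.8734*b^3 - 12.4609*b^2 - 5.9369*b - 1.2656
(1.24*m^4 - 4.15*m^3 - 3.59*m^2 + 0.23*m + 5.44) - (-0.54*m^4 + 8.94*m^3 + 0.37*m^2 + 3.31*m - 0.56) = 1.78*m^4 - 13.09*m^3 - 3.96*m^2 - 3.08*m + 6.0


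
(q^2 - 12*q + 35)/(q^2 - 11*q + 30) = (q - 7)/(q - 6)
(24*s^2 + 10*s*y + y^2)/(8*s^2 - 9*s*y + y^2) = (24*s^2 + 10*s*y + y^2)/(8*s^2 - 9*s*y + y^2)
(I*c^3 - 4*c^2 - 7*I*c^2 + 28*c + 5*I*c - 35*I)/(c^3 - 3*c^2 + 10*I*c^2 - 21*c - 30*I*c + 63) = (I*c^3 - c^2*(4 + 7*I) + c*(28 + 5*I) - 35*I)/(c^3 + c^2*(-3 + 10*I) - 3*c*(7 + 10*I) + 63)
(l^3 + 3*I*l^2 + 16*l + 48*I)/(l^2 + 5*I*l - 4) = (l^2 - I*l + 12)/(l + I)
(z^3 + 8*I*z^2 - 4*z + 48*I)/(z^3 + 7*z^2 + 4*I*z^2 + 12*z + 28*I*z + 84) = (z + 4*I)/(z + 7)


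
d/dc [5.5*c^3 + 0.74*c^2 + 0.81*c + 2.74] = 16.5*c^2 + 1.48*c + 0.81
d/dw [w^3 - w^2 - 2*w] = 3*w^2 - 2*w - 2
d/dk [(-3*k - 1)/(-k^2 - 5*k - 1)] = (3*k^2 + 15*k - (2*k + 5)*(3*k + 1) + 3)/(k^2 + 5*k + 1)^2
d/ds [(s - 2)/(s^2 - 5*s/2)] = 4*(-s^2 + 4*s - 5)/(s^2*(4*s^2 - 20*s + 25))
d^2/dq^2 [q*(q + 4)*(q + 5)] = 6*q + 18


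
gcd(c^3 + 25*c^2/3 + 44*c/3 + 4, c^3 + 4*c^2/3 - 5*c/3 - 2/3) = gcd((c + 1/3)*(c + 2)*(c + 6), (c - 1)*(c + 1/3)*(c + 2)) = c^2 + 7*c/3 + 2/3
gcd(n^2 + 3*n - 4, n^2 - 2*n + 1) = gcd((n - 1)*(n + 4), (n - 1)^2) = n - 1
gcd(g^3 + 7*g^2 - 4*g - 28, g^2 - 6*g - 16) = g + 2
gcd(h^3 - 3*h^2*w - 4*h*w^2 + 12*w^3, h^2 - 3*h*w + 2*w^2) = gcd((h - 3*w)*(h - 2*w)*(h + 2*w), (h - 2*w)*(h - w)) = -h + 2*w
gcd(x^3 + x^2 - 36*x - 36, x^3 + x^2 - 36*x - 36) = x^3 + x^2 - 36*x - 36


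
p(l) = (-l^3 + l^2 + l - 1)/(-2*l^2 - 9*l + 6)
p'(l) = (4*l + 9)*(-l^3 + l^2 + l - 1)/(-2*l^2 - 9*l + 6)^2 + (-3*l^2 + 2*l + 1)/(-2*l^2 - 9*l + 6) = (2*l^4 + 18*l^3 - 25*l^2 + 8*l - 3)/(4*l^4 + 36*l^3 + 57*l^2 - 108*l + 36)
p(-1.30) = 0.11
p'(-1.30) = -0.44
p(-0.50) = -0.11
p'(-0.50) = -0.15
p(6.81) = 1.78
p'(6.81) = 0.41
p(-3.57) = 4.25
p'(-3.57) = -5.28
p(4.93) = 1.05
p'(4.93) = 0.37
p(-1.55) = 0.24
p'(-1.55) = -0.57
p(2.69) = 0.32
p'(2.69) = 0.27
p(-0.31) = -0.14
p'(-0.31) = -0.11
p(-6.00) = -20.42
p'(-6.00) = -15.60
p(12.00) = 4.03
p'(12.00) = 0.45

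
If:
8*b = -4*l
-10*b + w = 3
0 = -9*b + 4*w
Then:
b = -12/31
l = 24/31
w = -27/31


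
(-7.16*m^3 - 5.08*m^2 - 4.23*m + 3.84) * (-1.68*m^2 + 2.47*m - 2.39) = 12.0288*m^5 - 9.1508*m^4 + 11.6712*m^3 - 4.7581*m^2 + 19.5945*m - 9.1776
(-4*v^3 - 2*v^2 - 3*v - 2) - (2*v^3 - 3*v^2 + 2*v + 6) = -6*v^3 + v^2 - 5*v - 8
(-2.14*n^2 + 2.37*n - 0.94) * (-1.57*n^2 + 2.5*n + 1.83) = 3.3598*n^4 - 9.0709*n^3 + 3.4846*n^2 + 1.9871*n - 1.7202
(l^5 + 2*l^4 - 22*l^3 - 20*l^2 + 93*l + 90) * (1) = l^5 + 2*l^4 - 22*l^3 - 20*l^2 + 93*l + 90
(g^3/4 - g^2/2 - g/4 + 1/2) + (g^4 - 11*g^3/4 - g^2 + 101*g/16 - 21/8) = g^4 - 5*g^3/2 - 3*g^2/2 + 97*g/16 - 17/8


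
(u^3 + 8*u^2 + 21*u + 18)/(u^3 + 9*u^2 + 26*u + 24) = (u + 3)/(u + 4)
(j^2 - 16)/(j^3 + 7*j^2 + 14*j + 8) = (j - 4)/(j^2 + 3*j + 2)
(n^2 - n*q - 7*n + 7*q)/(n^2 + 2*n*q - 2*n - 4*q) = (n^2 - n*q - 7*n + 7*q)/(n^2 + 2*n*q - 2*n - 4*q)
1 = 1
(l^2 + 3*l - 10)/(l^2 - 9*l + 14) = (l + 5)/(l - 7)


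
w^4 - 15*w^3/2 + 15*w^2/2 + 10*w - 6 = (w - 6)*(w - 2)*(w - 1/2)*(w + 1)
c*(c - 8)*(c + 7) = c^3 - c^2 - 56*c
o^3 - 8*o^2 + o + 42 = (o - 7)*(o - 3)*(o + 2)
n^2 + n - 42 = (n - 6)*(n + 7)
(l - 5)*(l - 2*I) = l^2 - 5*l - 2*I*l + 10*I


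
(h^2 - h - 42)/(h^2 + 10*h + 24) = (h - 7)/(h + 4)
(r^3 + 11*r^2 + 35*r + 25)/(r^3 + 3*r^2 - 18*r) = (r^3 + 11*r^2 + 35*r + 25)/(r*(r^2 + 3*r - 18))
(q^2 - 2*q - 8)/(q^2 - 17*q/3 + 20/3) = 3*(q + 2)/(3*q - 5)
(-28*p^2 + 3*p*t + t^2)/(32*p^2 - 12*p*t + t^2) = (-7*p - t)/(8*p - t)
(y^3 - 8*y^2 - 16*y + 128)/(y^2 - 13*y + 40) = (y^2 - 16)/(y - 5)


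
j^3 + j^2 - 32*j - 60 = (j - 6)*(j + 2)*(j + 5)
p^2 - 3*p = p*(p - 3)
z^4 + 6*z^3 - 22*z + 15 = (z - 1)^2*(z + 3)*(z + 5)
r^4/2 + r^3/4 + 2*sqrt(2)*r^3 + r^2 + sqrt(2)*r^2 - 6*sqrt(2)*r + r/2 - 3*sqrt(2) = (r/2 + sqrt(2))*(r + 1/2)*(r - sqrt(2))*(r + 3*sqrt(2))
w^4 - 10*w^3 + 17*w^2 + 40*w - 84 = (w - 7)*(w - 3)*(w - 2)*(w + 2)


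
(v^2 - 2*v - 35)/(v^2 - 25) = (v - 7)/(v - 5)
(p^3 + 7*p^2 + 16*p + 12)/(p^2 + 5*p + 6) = p + 2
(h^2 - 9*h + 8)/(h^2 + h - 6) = (h^2 - 9*h + 8)/(h^2 + h - 6)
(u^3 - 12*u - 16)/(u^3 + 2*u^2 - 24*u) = (u^2 + 4*u + 4)/(u*(u + 6))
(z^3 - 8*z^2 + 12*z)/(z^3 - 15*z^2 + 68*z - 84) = z/(z - 7)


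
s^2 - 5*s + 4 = (s - 4)*(s - 1)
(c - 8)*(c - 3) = c^2 - 11*c + 24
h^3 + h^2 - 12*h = h*(h - 3)*(h + 4)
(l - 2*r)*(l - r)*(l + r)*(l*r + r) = l^4*r - 2*l^3*r^2 + l^3*r - l^2*r^3 - 2*l^2*r^2 + 2*l*r^4 - l*r^3 + 2*r^4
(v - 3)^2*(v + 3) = v^3 - 3*v^2 - 9*v + 27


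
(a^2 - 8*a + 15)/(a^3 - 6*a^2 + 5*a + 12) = (a - 5)/(a^2 - 3*a - 4)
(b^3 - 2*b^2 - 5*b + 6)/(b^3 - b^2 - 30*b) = (-b^3 + 2*b^2 + 5*b - 6)/(b*(-b^2 + b + 30))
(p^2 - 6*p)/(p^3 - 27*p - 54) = p/(p^2 + 6*p + 9)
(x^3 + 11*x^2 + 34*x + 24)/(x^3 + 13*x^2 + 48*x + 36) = (x + 4)/(x + 6)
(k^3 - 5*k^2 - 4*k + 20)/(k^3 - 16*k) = (k^3 - 5*k^2 - 4*k + 20)/(k*(k^2 - 16))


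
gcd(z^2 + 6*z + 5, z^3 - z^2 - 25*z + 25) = z + 5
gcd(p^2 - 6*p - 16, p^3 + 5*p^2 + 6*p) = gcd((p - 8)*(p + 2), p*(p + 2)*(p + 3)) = p + 2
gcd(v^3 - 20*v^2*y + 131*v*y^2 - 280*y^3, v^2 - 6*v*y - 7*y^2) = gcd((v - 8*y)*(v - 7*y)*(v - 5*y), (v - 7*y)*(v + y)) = -v + 7*y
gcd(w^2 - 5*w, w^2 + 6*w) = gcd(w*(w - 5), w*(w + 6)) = w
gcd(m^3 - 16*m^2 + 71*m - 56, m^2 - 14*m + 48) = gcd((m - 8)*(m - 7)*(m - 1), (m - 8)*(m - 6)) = m - 8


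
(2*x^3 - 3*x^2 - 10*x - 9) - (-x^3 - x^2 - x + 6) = 3*x^3 - 2*x^2 - 9*x - 15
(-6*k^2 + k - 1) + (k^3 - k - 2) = k^3 - 6*k^2 - 3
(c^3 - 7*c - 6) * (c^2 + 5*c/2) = c^5 + 5*c^4/2 - 7*c^3 - 47*c^2/2 - 15*c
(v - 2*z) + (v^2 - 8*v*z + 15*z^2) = v^2 - 8*v*z + v + 15*z^2 - 2*z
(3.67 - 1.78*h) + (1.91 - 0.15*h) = 5.58 - 1.93*h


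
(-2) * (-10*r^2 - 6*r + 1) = 20*r^2 + 12*r - 2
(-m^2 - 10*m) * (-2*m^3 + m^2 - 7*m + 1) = 2*m^5 + 19*m^4 - 3*m^3 + 69*m^2 - 10*m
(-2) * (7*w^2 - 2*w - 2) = -14*w^2 + 4*w + 4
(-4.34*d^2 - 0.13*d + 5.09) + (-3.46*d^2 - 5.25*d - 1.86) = -7.8*d^2 - 5.38*d + 3.23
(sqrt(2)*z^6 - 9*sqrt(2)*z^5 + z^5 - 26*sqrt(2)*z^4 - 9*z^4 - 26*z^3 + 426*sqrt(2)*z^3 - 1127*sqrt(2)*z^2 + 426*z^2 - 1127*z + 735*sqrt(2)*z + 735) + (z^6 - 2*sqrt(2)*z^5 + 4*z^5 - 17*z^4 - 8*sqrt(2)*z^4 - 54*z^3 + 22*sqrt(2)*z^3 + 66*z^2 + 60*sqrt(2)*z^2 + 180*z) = z^6 + sqrt(2)*z^6 - 11*sqrt(2)*z^5 + 5*z^5 - 34*sqrt(2)*z^4 - 26*z^4 - 80*z^3 + 448*sqrt(2)*z^3 - 1067*sqrt(2)*z^2 + 492*z^2 - 947*z + 735*sqrt(2)*z + 735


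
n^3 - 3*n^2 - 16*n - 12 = (n - 6)*(n + 1)*(n + 2)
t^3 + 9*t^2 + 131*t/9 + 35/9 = (t + 1/3)*(t + 5/3)*(t + 7)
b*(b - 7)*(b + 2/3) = b^3 - 19*b^2/3 - 14*b/3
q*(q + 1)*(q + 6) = q^3 + 7*q^2 + 6*q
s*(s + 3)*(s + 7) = s^3 + 10*s^2 + 21*s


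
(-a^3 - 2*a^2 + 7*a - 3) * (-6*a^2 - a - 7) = 6*a^5 + 13*a^4 - 33*a^3 + 25*a^2 - 46*a + 21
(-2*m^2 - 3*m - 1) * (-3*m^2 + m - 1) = 6*m^4 + 7*m^3 + 2*m^2 + 2*m + 1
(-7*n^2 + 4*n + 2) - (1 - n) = -7*n^2 + 5*n + 1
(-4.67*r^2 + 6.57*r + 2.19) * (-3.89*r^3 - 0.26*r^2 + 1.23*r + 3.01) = 18.1663*r^5 - 24.3431*r^4 - 15.9714*r^3 - 6.545*r^2 + 22.4694*r + 6.5919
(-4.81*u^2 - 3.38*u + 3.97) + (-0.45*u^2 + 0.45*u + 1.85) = -5.26*u^2 - 2.93*u + 5.82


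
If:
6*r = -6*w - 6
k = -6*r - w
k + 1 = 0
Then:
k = -1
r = 2/5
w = -7/5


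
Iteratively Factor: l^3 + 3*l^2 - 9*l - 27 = (l + 3)*(l^2 - 9) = (l - 3)*(l + 3)*(l + 3)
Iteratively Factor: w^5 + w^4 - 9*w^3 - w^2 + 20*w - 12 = (w + 2)*(w^4 - w^3 - 7*w^2 + 13*w - 6) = (w + 2)*(w + 3)*(w^3 - 4*w^2 + 5*w - 2) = (w - 1)*(w + 2)*(w + 3)*(w^2 - 3*w + 2) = (w - 1)^2*(w + 2)*(w + 3)*(w - 2)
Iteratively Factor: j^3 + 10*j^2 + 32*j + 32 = (j + 4)*(j^2 + 6*j + 8) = (j + 4)^2*(j + 2)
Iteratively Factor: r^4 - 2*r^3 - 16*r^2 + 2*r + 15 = (r - 5)*(r^3 + 3*r^2 - r - 3) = (r - 5)*(r + 1)*(r^2 + 2*r - 3) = (r - 5)*(r + 1)*(r + 3)*(r - 1)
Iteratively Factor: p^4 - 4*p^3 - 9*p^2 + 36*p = (p - 4)*(p^3 - 9*p) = (p - 4)*(p - 3)*(p^2 + 3*p) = p*(p - 4)*(p - 3)*(p + 3)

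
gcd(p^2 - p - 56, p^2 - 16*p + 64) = p - 8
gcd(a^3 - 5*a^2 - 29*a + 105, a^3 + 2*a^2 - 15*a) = a^2 + 2*a - 15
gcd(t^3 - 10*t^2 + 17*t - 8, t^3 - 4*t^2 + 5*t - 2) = t^2 - 2*t + 1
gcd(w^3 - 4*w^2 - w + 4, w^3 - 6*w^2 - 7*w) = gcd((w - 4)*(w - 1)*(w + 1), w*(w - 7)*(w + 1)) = w + 1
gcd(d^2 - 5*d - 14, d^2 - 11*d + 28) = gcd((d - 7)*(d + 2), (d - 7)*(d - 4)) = d - 7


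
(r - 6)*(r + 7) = r^2 + r - 42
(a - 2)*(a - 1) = a^2 - 3*a + 2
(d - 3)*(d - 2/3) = d^2 - 11*d/3 + 2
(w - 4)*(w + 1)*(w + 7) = w^3 + 4*w^2 - 25*w - 28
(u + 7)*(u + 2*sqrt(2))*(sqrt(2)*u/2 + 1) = sqrt(2)*u^3/2 + 3*u^2 + 7*sqrt(2)*u^2/2 + 2*sqrt(2)*u + 21*u + 14*sqrt(2)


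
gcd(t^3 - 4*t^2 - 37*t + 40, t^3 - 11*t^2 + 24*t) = t - 8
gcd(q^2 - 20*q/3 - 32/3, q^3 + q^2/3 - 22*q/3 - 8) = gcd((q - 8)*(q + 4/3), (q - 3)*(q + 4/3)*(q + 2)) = q + 4/3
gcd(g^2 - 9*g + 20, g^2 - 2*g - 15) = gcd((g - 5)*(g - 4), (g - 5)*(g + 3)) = g - 5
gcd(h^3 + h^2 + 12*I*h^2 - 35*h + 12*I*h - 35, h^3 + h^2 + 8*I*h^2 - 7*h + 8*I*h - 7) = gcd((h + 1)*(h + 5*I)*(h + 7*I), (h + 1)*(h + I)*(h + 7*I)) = h^2 + h*(1 + 7*I) + 7*I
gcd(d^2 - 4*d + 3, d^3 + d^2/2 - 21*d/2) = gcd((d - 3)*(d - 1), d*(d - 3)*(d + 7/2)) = d - 3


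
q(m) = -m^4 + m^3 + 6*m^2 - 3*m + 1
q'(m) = -4*m^3 + 3*m^2 + 12*m - 3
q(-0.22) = 1.94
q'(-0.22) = -5.45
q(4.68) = -258.84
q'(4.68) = -291.15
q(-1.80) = 9.51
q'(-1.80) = 8.45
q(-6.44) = -1717.99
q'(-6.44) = 1112.50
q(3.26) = -23.31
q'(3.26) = -70.58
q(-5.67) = -1004.93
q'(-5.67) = 754.54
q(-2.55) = -11.20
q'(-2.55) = 52.23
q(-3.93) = -193.78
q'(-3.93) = 238.97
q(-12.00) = -21563.00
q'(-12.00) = 7197.00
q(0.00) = 1.00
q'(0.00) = -3.00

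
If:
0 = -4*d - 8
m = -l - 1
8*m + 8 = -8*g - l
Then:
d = -2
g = -7*m/8 - 7/8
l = -m - 1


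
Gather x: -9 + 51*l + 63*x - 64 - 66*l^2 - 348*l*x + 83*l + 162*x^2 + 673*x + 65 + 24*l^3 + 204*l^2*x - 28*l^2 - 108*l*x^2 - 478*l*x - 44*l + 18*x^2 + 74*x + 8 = 24*l^3 - 94*l^2 + 90*l + x^2*(180 - 108*l) + x*(204*l^2 - 826*l + 810)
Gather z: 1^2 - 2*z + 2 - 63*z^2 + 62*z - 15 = -63*z^2 + 60*z - 12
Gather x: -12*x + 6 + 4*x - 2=4 - 8*x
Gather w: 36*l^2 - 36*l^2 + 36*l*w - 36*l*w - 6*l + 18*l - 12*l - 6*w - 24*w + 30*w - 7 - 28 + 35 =0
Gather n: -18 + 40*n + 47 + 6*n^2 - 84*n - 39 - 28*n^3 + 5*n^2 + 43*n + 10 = -28*n^3 + 11*n^2 - n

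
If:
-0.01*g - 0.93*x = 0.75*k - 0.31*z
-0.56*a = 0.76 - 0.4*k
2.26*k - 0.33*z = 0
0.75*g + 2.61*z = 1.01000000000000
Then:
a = 0.104298356510746*z - 1.35714285714286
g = 1.34666666666667 - 3.48*z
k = 0.146017699115044*z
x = 0.252996479208298*z - 0.0144802867383513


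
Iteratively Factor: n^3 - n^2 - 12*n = (n + 3)*(n^2 - 4*n) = n*(n + 3)*(n - 4)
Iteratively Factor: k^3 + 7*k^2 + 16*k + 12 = (k + 2)*(k^2 + 5*k + 6) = (k + 2)^2*(k + 3)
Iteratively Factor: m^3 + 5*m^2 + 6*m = (m + 2)*(m^2 + 3*m) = (m + 2)*(m + 3)*(m)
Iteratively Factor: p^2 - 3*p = (p - 3)*(p)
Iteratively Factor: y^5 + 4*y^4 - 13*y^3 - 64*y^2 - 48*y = (y + 1)*(y^4 + 3*y^3 - 16*y^2 - 48*y) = (y + 1)*(y + 3)*(y^3 - 16*y) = (y - 4)*(y + 1)*(y + 3)*(y^2 + 4*y) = (y - 4)*(y + 1)*(y + 3)*(y + 4)*(y)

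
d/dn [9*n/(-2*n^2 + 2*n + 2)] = 9*(n^2 + 1)/(2*(n^4 - 2*n^3 - n^2 + 2*n + 1))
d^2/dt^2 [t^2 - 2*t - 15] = 2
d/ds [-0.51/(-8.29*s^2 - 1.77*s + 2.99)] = (-8.4558*s - 0.9027)/(8.29*s^2 + 1.77*s - 2.99)^2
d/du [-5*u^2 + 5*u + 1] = 5 - 10*u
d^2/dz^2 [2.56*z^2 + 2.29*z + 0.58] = 5.12000000000000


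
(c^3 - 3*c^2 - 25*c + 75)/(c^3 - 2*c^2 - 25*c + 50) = (c - 3)/(c - 2)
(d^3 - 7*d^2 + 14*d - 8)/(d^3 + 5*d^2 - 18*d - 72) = (d^2 - 3*d + 2)/(d^2 + 9*d + 18)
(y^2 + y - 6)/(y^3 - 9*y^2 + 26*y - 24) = (y + 3)/(y^2 - 7*y + 12)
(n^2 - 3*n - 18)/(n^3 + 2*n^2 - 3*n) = (n - 6)/(n*(n - 1))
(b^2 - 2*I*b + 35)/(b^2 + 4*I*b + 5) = (b - 7*I)/(b - I)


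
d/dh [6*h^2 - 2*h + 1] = 12*h - 2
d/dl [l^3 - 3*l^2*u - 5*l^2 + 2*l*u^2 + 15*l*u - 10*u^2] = 3*l^2 - 6*l*u - 10*l + 2*u^2 + 15*u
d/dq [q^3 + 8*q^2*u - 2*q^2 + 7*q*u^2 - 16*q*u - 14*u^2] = 3*q^2 + 16*q*u - 4*q + 7*u^2 - 16*u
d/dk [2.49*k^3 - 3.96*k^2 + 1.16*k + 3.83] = 7.47*k^2 - 7.92*k + 1.16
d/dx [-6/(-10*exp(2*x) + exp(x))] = 6*(1 - 20*exp(x))*exp(-x)/(10*exp(x) - 1)^2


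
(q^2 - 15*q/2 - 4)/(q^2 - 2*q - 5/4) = 2*(q - 8)/(2*q - 5)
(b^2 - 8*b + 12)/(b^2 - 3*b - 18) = (b - 2)/(b + 3)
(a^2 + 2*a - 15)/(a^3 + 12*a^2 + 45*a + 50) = (a - 3)/(a^2 + 7*a + 10)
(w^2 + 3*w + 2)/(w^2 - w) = (w^2 + 3*w + 2)/(w*(w - 1))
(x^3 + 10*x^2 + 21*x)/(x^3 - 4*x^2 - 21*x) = (x + 7)/(x - 7)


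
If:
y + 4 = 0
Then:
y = -4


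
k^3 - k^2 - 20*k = k*(k - 5)*(k + 4)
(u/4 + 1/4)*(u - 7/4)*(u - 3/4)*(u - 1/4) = u^4/4 - 7*u^3/16 - 13*u^2/64 + 103*u/256 - 21/256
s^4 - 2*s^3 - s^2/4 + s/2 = s*(s - 2)*(s - 1/2)*(s + 1/2)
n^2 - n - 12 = (n - 4)*(n + 3)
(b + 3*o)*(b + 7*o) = b^2 + 10*b*o + 21*o^2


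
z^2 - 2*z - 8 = (z - 4)*(z + 2)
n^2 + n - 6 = (n - 2)*(n + 3)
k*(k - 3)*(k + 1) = k^3 - 2*k^2 - 3*k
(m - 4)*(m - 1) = m^2 - 5*m + 4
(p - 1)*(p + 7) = p^2 + 6*p - 7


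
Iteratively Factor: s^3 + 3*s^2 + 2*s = (s + 2)*(s^2 + s) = (s + 1)*(s + 2)*(s)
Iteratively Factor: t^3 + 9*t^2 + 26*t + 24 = (t + 2)*(t^2 + 7*t + 12) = (t + 2)*(t + 3)*(t + 4)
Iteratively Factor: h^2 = (h)*(h)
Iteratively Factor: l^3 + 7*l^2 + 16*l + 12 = (l + 3)*(l^2 + 4*l + 4) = (l + 2)*(l + 3)*(l + 2)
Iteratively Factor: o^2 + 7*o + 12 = (o + 3)*(o + 4)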